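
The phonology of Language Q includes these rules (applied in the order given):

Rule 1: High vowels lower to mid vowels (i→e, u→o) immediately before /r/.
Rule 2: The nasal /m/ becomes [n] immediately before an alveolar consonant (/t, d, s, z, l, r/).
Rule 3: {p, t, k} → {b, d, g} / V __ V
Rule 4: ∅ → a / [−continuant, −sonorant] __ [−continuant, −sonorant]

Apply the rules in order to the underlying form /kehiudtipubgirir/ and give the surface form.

kehiudatibubagerer

Rule 1 (pre-rhotic lowering): /i/ is a high vowel immediately before /r/, so it lowers to [e]. /i/ is a high vowel immediately before /r/, so it lowers to [e]. /kehiudtipubgirir/ → kehiudtipubgerer.
Rule 2 (nasal place assimilation): no segment meets the environment; /kehiudtipubgerer/ is unchanged.
Rule 3 (intervocalic voicing): /p/ is a voiceless stop between vowels /i/ and /u/, so it voices to [b]. /kehiudtipubgerer/ → kehiudtibubgerer.
Rule 4 (stop-cluster a-epenthesis): /d/ and /t/ form a stop–stop cluster, so [a] is inserted between them. /b/ and /g/ form a stop–stop cluster, so [a] is inserted between them. /kehiudtibubgerer/ → kehiudatibubagerer.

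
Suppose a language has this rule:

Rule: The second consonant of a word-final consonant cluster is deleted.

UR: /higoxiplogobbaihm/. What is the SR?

higoxiplogobbaih

/m/ is the second consonant of a word-final cluster /hm/, so it deletes.
The other instances of /h/, /g/, /x/, /p/, /l/, /b/ do not occur in the required environment and remain unchanged.
Surface form: [higoxiplogobbaih].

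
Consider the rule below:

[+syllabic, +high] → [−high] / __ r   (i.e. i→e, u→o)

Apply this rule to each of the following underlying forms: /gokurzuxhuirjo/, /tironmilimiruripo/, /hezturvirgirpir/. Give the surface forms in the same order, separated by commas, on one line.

/gokurzuxhuirjo/: /u/ is a high vowel immediately before /r/, so it lowers to [o]. /i/ is a high vowel immediately before /r/, so it lowers to [e]. → [gokorzuxhuerjo].
/tironmilimiruripo/: /i/ is a high vowel immediately before /r/, so it lowers to [e]. /i/ is a high vowel immediately before /r/, so it lowers to [e]. /u/ is a high vowel immediately before /r/, so it lowers to [o]. → [teronmilimeroripo].
/hezturvirgirpir/: /u/ is a high vowel immediately before /r/, so it lowers to [o]. /i/ is a high vowel immediately before /r/, so it lowers to [e]. /i/ is a high vowel immediately before /r/, so it lowers to [e]. /i/ is a high vowel immediately before /r/, so it lowers to [e]. → [heztorvergerper].

gokorzuxhuerjo, teronmilimeroripo, heztorvergerper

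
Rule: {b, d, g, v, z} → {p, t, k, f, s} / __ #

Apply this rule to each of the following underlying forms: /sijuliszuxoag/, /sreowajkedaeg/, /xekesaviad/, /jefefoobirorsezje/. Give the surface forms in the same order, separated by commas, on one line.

/sijuliszuxoag/: /g/ is a voiced obstruent in word-final position, so it devoices to [k]. → [sijuliszuxoak].
/sreowajkedaeg/: /g/ is a voiced obstruent in word-final position, so it devoices to [k]. → [sreowajkedaek].
/xekesaviad/: /d/ is a voiced obstruent in word-final position, so it devoices to [t]. → [xekesaviat].
/jefefoobirorsezje/: the rule's environment is not met; surfaces unchanged as [jefefoobirorsezje].

sijuliszuxoak, sreowajkedaek, xekesaviat, jefefoobirorsezje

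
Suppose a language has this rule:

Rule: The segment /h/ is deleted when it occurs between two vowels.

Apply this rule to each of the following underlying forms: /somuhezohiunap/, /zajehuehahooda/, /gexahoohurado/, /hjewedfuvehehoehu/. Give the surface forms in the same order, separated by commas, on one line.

/somuhezohiunap/: /h/ occurs between vowels /u/ and /e/, so it deletes. /h/ occurs between vowels /o/ and /i/, so it deletes. → [somuezoiunap].
/zajehuehahooda/: /h/ occurs between vowels /e/ and /u/, so it deletes. /h/ occurs between vowels /e/ and /a/, so it deletes. /h/ occurs between vowels /a/ and /o/, so it deletes. → [zajeueaooda].
/gexahoohurado/: /h/ occurs between vowels /a/ and /o/, so it deletes. /h/ occurs between vowels /o/ and /u/, so it deletes. → [gexaoourado].
/hjewedfuvehehoehu/: /h/ occurs between vowels /e/ and /e/, so it deletes. /h/ occurs between vowels /e/ and /o/, so it deletes. /h/ occurs between vowels /e/ and /u/, so it deletes. → [hjewedfuveeoeu].

somuezoiunap, zajeueaooda, gexaoourado, hjewedfuveeoeu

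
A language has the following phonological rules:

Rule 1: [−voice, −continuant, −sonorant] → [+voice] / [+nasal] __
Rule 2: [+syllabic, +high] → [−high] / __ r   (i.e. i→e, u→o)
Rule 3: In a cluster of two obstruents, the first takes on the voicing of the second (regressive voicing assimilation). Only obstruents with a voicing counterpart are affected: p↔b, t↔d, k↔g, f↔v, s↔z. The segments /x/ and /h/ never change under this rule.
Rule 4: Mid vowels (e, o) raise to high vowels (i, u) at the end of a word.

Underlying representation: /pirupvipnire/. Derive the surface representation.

perubvipneri

Rule 1 (post-nasal voicing): no segment meets the environment; /pirupvipnire/ is unchanged.
Rule 2 (pre-rhotic lowering): /i/ is a high vowel immediately before /r/, so it lowers to [e]. /i/ is a high vowel immediately before /r/, so it lowers to [e]. /pirupvipnire/ → perupvipnere.
Rule 3 (regressive voicing assimilation): /p/ precedes the voiced obstruent /v/, so it voices to [b] by assimilation. /perupvipnere/ → perubvipnere.
Rule 4 (final vowel raising): /e/ is a mid vowel in word-final position, so it raises to [i]. /perubvipnere/ → perubvipneri.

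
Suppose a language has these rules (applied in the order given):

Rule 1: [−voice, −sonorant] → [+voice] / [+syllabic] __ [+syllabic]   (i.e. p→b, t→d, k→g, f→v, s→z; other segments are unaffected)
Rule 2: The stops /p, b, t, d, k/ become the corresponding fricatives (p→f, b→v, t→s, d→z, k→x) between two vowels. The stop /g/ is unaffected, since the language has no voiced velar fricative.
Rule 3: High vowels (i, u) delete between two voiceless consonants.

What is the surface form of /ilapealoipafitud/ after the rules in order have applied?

ilavealoivavizud

Rule 1 (intervocalic voicing): /p/ is a voiceless obstruent between vowels /a/ and /e/, so it voices to [b]. /p/ is a voiceless obstruent between vowels /i/ and /a/, so it voices to [b]. /f/ is a voiceless obstruent between vowels /a/ and /i/, so it voices to [v]. /t/ is a voiceless obstruent between vowels /i/ and /u/, so it voices to [d]. /ilapealoipafitud/ → ilabealoibavidud.
Rule 2 (intervocalic spirantization): /b/ is a stop between vowels /a/ and /e/, so it spirantizes to the fricative [v]. /b/ is a stop between vowels /i/ and /a/, so it spirantizes to the fricative [v]. /d/ is a stop between vowels /i/ and /u/, so it spirantizes to the fricative [z]. /ilabealoibavidud/ → ilavealoivavizud.
Rule 3 (high vowel syncope): no segment meets the environment; /ilavealoivavizud/ is unchanged.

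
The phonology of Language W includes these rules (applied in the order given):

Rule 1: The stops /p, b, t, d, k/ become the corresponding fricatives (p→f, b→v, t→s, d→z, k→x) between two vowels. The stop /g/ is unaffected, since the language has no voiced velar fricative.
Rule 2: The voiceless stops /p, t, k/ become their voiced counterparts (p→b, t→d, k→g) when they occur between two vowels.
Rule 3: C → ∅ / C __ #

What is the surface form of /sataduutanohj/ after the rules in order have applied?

sasazuusanoh

Rule 1 (intervocalic spirantization): /t/ is a stop between vowels /a/ and /a/, so it spirantizes to the fricative [s]. /d/ is a stop between vowels /a/ and /u/, so it spirantizes to the fricative [z]. /t/ is a stop between vowels /u/ and /a/, so it spirantizes to the fricative [s]. /sataduutanohj/ → sasazuusanohj.
Rule 2 (intervocalic voicing): no segment meets the environment; /sasazuusanohj/ is unchanged.
Rule 3 (final cluster simplification): /j/ is the second consonant of a word-final cluster /hj/, so it deletes. /sasazuusanohj/ → sasazuusanoh.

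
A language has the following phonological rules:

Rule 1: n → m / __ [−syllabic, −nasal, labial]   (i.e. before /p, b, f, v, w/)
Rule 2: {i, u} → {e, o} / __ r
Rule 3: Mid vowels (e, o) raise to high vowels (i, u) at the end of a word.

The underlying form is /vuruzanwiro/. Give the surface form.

voruzamweru

Rule 1 (nasal place assimilation): /n/ precedes the labial consonant /w/, so it assimilates in place to [m]. /vuruzanwiro/ → vuruzamwiro.
Rule 2 (pre-rhotic lowering): /u/ is a high vowel immediately before /r/, so it lowers to [o]. /i/ is a high vowel immediately before /r/, so it lowers to [e]. /vuruzamwiro/ → voruzamwero.
Rule 3 (final vowel raising): /o/ is a mid vowel in word-final position, so it raises to [u]. /voruzamwero/ → voruzamweru.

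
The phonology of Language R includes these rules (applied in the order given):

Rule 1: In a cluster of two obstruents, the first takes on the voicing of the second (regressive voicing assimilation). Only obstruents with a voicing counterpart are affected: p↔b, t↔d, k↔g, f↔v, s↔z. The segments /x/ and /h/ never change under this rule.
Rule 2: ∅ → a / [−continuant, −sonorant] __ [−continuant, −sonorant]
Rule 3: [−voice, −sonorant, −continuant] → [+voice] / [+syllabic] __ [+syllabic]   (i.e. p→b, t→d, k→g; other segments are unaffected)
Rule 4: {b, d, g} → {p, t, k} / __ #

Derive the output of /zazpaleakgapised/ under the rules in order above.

zaspaleagagabiset

Rule 1 (regressive voicing assimilation): /z/ precedes the voiceless obstruent /p/, so it devoices to [s] by assimilation. /k/ precedes the voiced obstruent /g/, so it voices to [g] by assimilation. /zazpaleakgapised/ → zaspaleaggapised.
Rule 2 (stop-cluster a-epenthesis): /g/ and /g/ form a stop–stop cluster, so [a] is inserted between them. /zaspaleaggapised/ → zaspaleagagapised.
Rule 3 (intervocalic voicing): /p/ is a voiceless stop between vowels /a/ and /i/, so it voices to [b]. /zaspaleagagapised/ → zaspaleagagabised.
Rule 4 (final devoicing): /d/ is a voiced stop in word-final position, so it devoices to [t]. /zaspaleagagabised/ → zaspaleagagabiset.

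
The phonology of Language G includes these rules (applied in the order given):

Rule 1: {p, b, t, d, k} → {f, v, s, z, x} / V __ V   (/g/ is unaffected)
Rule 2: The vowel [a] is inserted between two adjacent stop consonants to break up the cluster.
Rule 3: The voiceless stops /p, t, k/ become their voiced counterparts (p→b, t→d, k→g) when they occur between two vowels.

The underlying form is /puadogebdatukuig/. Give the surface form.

puazogebadasuxuig

Rule 1 (intervocalic spirantization): /d/ is a stop between vowels /a/ and /o/, so it spirantizes to the fricative [z]. /t/ is a stop between vowels /a/ and /u/, so it spirantizes to the fricative [s]. /k/ is a stop between vowels /u/ and /u/, so it spirantizes to the fricative [x]. /puadogebdatukuig/ → puazogebdasuxuig.
Rule 2 (stop-cluster a-epenthesis): /b/ and /d/ form a stop–stop cluster, so [a] is inserted between them. /puazogebdasuxuig/ → puazogebadasuxuig.
Rule 3 (intervocalic voicing): no segment meets the environment; /puazogebadasuxuig/ is unchanged.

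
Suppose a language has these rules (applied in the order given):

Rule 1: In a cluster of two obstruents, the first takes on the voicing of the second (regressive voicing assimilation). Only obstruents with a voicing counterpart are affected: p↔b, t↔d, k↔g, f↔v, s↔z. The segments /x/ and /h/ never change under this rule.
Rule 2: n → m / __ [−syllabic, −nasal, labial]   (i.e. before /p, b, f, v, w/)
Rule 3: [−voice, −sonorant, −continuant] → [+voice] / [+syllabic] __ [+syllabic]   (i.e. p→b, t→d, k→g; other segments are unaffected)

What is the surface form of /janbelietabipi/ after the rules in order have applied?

Rule 1 (regressive voicing assimilation): no segment meets the environment; /janbelietabipi/ is unchanged.
Rule 2 (nasal place assimilation): /n/ precedes the labial consonant /b/, so it assimilates in place to [m]. /janbelietabipi/ → jambelietabipi.
Rule 3 (intervocalic voicing): /t/ is a voiceless stop between vowels /e/ and /a/, so it voices to [d]. /p/ is a voiceless stop between vowels /i/ and /i/, so it voices to [b]. /jambelietabipi/ → jambeliedabibi.

jambeliedabibi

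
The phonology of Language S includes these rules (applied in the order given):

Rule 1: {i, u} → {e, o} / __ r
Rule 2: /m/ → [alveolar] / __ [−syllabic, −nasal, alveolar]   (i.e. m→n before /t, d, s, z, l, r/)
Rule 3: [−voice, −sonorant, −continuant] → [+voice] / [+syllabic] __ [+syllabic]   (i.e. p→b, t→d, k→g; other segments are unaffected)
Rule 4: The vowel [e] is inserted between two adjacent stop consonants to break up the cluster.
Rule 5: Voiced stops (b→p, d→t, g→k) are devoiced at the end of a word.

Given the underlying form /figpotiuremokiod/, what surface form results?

Rule 1 (pre-rhotic lowering): /u/ is a high vowel immediately before /r/, so it lowers to [o]. /figpotiuremokiod/ → figpotioremokiod.
Rule 2 (nasal place assimilation): no segment meets the environment; /figpotioremokiod/ is unchanged.
Rule 3 (intervocalic voicing): /t/ is a voiceless stop between vowels /o/ and /i/, so it voices to [d]. /k/ is a voiceless stop between vowels /o/ and /i/, so it voices to [g]. /figpotioremokiod/ → figpodioremogiod.
Rule 4 (stop-cluster e-epenthesis): /g/ and /p/ form a stop–stop cluster, so [e] is inserted between them. /figpodioremogiod/ → figepodioremogiod.
Rule 5 (final devoicing): /d/ is a voiced stop in word-final position, so it devoices to [t]. /figepodioremogiod/ → figepodioremogiot.

figepodioremogiot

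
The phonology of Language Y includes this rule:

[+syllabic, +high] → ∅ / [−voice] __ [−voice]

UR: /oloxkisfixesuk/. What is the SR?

oloxksfxesk

/i/ is a high vowel flanked by voiceless consonants /k/ and /s/, so it deletes.
/i/ is a high vowel flanked by voiceless consonants /f/ and /x/, so it deletes.
/u/ is a high vowel flanked by voiceless consonants /s/ and /k/, so it deletes.
Surface form: [oloxksfxesk].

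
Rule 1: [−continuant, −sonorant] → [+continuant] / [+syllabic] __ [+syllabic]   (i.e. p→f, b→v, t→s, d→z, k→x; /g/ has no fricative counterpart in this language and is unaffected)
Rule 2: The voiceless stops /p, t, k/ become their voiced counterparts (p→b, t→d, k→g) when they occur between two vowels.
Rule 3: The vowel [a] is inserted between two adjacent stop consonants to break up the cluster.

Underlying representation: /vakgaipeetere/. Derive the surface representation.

vakagaifeesere

Rule 1 (intervocalic spirantization): /p/ is a stop between vowels /i/ and /e/, so it spirantizes to the fricative [f]. /t/ is a stop between vowels /e/ and /e/, so it spirantizes to the fricative [s]. /vakgaipeetere/ → vakgaifeesere.
Rule 2 (intervocalic voicing): no segment meets the environment; /vakgaifeesere/ is unchanged.
Rule 3 (stop-cluster a-epenthesis): /k/ and /g/ form a stop–stop cluster, so [a] is inserted between them. /vakgaifeesere/ → vakagaifeesere.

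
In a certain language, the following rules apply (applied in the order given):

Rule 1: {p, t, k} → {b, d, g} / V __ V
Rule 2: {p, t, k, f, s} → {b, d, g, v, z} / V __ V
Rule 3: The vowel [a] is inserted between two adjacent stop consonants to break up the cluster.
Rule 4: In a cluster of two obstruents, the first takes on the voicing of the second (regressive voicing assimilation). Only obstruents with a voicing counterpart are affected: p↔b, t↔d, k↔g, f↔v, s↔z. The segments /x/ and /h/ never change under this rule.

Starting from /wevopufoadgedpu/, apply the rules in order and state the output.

wevobuvoadagedapu

Rule 1 (intervocalic voicing): /p/ is a voiceless stop between vowels /o/ and /u/, so it voices to [b]. /wevopufoadgedpu/ → wevobufoadgedpu.
Rule 2 (intervocalic voicing): /f/ is a voiceless obstruent between vowels /u/ and /o/, so it voices to [v]. /wevobufoadgedpu/ → wevobuvoadgedpu.
Rule 3 (stop-cluster a-epenthesis): /d/ and /g/ form a stop–stop cluster, so [a] is inserted between them. /d/ and /p/ form a stop–stop cluster, so [a] is inserted between them. /wevobuvoadgedpu/ → wevobuvoadagedapu.
Rule 4 (regressive voicing assimilation): no segment meets the environment; /wevobuvoadagedapu/ is unchanged.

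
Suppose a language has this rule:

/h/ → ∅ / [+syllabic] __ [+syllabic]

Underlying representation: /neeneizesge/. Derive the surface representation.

No segment of /neeneizesge/ meets the structural description of the rule, so the form surfaces unchanged.

neeneizesge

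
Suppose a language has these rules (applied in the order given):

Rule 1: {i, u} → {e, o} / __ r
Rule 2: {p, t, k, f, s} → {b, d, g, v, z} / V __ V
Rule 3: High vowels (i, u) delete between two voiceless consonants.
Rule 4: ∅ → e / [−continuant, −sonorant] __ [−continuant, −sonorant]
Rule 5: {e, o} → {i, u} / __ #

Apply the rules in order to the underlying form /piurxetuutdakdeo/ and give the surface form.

Rule 1 (pre-rhotic lowering): /u/ is a high vowel immediately before /r/, so it lowers to [o]. /piurxetuutdakdeo/ → piorxetuutdakdeo.
Rule 2 (intervocalic voicing): /t/ is a voiceless obstruent between vowels /e/ and /u/, so it voices to [d]. /piorxetuutdakdeo/ → piorxeduutdakdeo.
Rule 3 (high vowel syncope): no segment meets the environment; /piorxeduutdakdeo/ is unchanged.
Rule 4 (stop-cluster e-epenthesis): /t/ and /d/ form a stop–stop cluster, so [e] is inserted between them. /k/ and /d/ form a stop–stop cluster, so [e] is inserted between them. /piorxeduutdakdeo/ → piorxeduutedakedeo.
Rule 5 (final vowel raising): /o/ is a mid vowel in word-final position, so it raises to [u]. /piorxeduutedakedeo/ → piorxeduutedakedeu.

piorxeduutedakedeu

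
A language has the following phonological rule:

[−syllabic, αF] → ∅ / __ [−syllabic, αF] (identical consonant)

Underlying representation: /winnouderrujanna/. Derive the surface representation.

/nn/ is a geminate; the first /n/ deletes.
/rr/ is a geminate; the first /r/ deletes.
/nn/ is a geminate; the first /n/ deletes.
Surface form: [winouderujana].

winouderujana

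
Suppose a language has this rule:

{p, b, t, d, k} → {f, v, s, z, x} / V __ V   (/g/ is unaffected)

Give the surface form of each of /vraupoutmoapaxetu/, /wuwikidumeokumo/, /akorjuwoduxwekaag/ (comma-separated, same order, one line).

vraufoutmoafaxesu, wuwixizumeoxumo, axorjuwozuxwexaag

/vraupoutmoapaxetu/: /p/ is a stop between vowels /u/ and /o/, so it spirantizes to the fricative [f]. /p/ is a stop between vowels /a/ and /a/, so it spirantizes to the fricative [f]. /t/ is a stop between vowels /e/ and /u/, so it spirantizes to the fricative [s]. → [vraufoutmoafaxesu].
/wuwikidumeokumo/: /k/ is a stop between vowels /i/ and /i/, so it spirantizes to the fricative [x]. /d/ is a stop between vowels /i/ and /u/, so it spirantizes to the fricative [z]. /k/ is a stop between vowels /o/ and /u/, so it spirantizes to the fricative [x]. → [wuwixizumeoxumo].
/akorjuwoduxwekaag/: /k/ is a stop between vowels /a/ and /o/, so it spirantizes to the fricative [x]. /d/ is a stop between vowels /o/ and /u/, so it spirantizes to the fricative [z]. /k/ is a stop between vowels /e/ and /a/, so it spirantizes to the fricative [x]. → [axorjuwozuxwexaag].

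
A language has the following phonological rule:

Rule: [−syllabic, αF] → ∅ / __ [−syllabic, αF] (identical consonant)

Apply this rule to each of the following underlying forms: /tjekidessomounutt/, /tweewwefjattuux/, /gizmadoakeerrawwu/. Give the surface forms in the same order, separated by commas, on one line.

tjekidesomounut, tweewefjatuux, gizmadoakeerawu

/tjekidessomounutt/: /ss/ is a geminate; the first /s/ deletes. /tt/ is a geminate; the first /t/ deletes. → [tjekidesomounut].
/tweewwefjattuux/: /ww/ is a geminate; the first /w/ deletes. /tt/ is a geminate; the first /t/ deletes. → [tweewefjatuux].
/gizmadoakeerrawwu/: /rr/ is a geminate; the first /r/ deletes. /ww/ is a geminate; the first /w/ deletes. → [gizmadoakeerawu].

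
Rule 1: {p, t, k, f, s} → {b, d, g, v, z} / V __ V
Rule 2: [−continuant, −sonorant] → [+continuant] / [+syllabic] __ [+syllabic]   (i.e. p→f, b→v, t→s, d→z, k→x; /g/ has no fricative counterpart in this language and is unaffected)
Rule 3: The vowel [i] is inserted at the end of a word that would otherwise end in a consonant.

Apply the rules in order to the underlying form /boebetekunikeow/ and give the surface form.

boevezegunigeowi

Rule 1 (intervocalic voicing): /t/ is a voiceless obstruent between vowels /e/ and /e/, so it voices to [d]. /k/ is a voiceless obstruent between vowels /e/ and /u/, so it voices to [g]. /k/ is a voiceless obstruent between vowels /i/ and /e/, so it voices to [g]. /boebetekunikeow/ → boebedegunigeow.
Rule 2 (intervocalic spirantization): /b/ is a stop between vowels /e/ and /e/, so it spirantizes to the fricative [v]. /d/ is a stop between vowels /e/ and /e/, so it spirantizes to the fricative [z]. /boebedegunigeow/ → boevezegunigeow.
Rule 3 (final i-epenthesis): the form ends in the consonant /w/, so [i] is inserted word-finally. /boevezegunigeow/ → boevezegunigeowi.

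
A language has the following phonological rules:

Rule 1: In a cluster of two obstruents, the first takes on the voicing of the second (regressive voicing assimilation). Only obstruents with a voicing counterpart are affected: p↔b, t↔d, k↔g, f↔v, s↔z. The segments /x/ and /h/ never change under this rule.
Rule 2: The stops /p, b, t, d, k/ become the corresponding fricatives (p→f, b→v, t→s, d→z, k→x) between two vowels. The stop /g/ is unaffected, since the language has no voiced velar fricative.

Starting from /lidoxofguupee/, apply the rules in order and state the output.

Rule 1 (regressive voicing assimilation): /f/ precedes the voiced obstruent /g/, so it voices to [v] by assimilation. /lidoxofguupee/ → lidoxovguupee.
Rule 2 (intervocalic spirantization): /d/ is a stop between vowels /i/ and /o/, so it spirantizes to the fricative [z]. /p/ is a stop between vowels /u/ and /e/, so it spirantizes to the fricative [f]. /lidoxovguupee/ → lizoxovguufee.

lizoxovguufee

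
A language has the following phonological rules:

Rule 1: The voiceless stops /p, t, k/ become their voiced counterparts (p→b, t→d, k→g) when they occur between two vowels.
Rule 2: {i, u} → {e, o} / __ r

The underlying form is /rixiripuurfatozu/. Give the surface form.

Rule 1 (intervocalic voicing): /p/ is a voiceless stop between vowels /i/ and /u/, so it voices to [b]. /t/ is a voiceless stop between vowels /a/ and /o/, so it voices to [d]. /rixiripuurfatozu/ → rixiribuurfadozu.
Rule 2 (pre-rhotic lowering): /i/ is a high vowel immediately before /r/, so it lowers to [e]. /u/ is a high vowel immediately before /r/, so it lowers to [o]. /rixiribuurfadozu/ → rixeribuorfadozu.

rixeribuorfadozu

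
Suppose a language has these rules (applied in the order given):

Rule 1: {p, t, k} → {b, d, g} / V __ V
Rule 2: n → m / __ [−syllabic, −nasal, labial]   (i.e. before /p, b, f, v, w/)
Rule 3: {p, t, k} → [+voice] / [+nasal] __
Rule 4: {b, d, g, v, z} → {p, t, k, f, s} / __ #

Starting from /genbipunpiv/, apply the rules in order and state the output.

gembibumbif

Rule 1 (intervocalic voicing): /p/ is a voiceless stop between vowels /i/ and /u/, so it voices to [b]. /genbipunpiv/ → genbibunpiv.
Rule 2 (nasal place assimilation): /n/ precedes the labial consonant /b/, so it assimilates in place to [m]. /n/ precedes the labial consonant /p/, so it assimilates in place to [m]. /genbibunpiv/ → gembibumpiv.
Rule 3 (post-nasal voicing): /p/ is a voiceless stop immediately after the nasal /m/, so it voices to [b]. /gembibumpiv/ → gembibumbiv.
Rule 4 (final devoicing): /v/ is a voiced obstruent in word-final position, so it devoices to [f]. /gembibumbiv/ → gembibumbif.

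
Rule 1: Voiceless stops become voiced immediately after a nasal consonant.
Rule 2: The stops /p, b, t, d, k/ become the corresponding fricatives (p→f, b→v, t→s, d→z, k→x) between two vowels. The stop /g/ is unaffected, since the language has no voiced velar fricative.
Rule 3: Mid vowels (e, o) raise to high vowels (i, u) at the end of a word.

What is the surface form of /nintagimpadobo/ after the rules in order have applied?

nindagimbazovu

Rule 1 (post-nasal voicing): /t/ is a voiceless stop immediately after the nasal /n/, so it voices to [d]. /p/ is a voiceless stop immediately after the nasal /m/, so it voices to [b]. /nintagimpadobo/ → nindagimbadobo.
Rule 2 (intervocalic spirantization): /d/ is a stop between vowels /a/ and /o/, so it spirantizes to the fricative [z]. /b/ is a stop between vowels /o/ and /o/, so it spirantizes to the fricative [v]. /nindagimbadobo/ → nindagimbazovo.
Rule 3 (final vowel raising): /o/ is a mid vowel in word-final position, so it raises to [u]. /nindagimbazovo/ → nindagimbazovu.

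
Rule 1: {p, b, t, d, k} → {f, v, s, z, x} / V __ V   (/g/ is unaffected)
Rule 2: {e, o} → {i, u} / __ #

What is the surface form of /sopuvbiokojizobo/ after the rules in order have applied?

sofuvbioxojizovu

Rule 1 (intervocalic spirantization): /p/ is a stop between vowels /o/ and /u/, so it spirantizes to the fricative [f]. /k/ is a stop between vowels /o/ and /o/, so it spirantizes to the fricative [x]. /b/ is a stop between vowels /o/ and /o/, so it spirantizes to the fricative [v]. /sopuvbiokojizobo/ → sofuvbioxojizovo.
Rule 2 (final vowel raising): /o/ is a mid vowel in word-final position, so it raises to [u]. /sofuvbioxojizovo/ → sofuvbioxojizovu.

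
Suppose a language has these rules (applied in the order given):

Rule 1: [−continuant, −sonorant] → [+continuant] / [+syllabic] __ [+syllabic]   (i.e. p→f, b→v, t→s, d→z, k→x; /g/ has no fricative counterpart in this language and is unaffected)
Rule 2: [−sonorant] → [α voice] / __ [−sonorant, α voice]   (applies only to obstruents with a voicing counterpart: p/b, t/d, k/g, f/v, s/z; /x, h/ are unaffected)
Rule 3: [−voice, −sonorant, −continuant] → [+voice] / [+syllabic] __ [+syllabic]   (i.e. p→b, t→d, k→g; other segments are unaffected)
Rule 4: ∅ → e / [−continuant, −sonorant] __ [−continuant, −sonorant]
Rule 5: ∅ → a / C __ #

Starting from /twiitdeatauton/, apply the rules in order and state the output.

Rule 1 (intervocalic spirantization): /t/ is a stop between vowels /a/ and /a/, so it spirantizes to the fricative [s]. /t/ is a stop between vowels /u/ and /o/, so it spirantizes to the fricative [s]. /twiitdeatauton/ → twiitdeasauson.
Rule 2 (regressive voicing assimilation): /t/ precedes the voiced obstruent /d/, so it voices to [d] by assimilation. /twiitdeasauson/ → twiiddeasauson.
Rule 3 (intervocalic voicing): no segment meets the environment; /twiiddeasauson/ is unchanged.
Rule 4 (stop-cluster e-epenthesis): /d/ and /d/ form a stop–stop cluster, so [e] is inserted between them. /twiiddeasauson/ → twiidedeasauson.
Rule 5 (final a-epenthesis): the form ends in the consonant /n/, so [a] is inserted word-finally. /twiidedeasauson/ → twiidedeasausona.

twiidedeasausona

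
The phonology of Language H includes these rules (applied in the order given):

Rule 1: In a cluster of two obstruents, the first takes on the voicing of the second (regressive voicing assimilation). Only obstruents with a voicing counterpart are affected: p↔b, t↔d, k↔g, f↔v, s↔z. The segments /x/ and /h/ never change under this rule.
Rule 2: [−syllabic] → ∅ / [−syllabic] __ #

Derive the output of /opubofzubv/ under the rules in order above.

Rule 1 (regressive voicing assimilation): /f/ precedes the voiced obstruent /z/, so it voices to [v] by assimilation. /opubofzubv/ → opubovzubv.
Rule 2 (final cluster simplification): /v/ is the second consonant of a word-final cluster /bv/, so it deletes. /opubovzubv/ → opubovzub.

opubovzub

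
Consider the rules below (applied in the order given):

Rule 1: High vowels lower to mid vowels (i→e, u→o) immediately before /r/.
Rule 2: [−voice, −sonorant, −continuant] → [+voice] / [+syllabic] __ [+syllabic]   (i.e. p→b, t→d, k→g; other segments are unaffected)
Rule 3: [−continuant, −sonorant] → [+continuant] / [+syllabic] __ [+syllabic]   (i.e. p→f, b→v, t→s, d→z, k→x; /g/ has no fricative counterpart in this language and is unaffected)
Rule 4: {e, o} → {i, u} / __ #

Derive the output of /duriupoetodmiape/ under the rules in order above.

Rule 1 (pre-rhotic lowering): /u/ is a high vowel immediately before /r/, so it lowers to [o]. /duriupoetodmiape/ → doriupoetodmiape.
Rule 2 (intervocalic voicing): /p/ is a voiceless stop between vowels /u/ and /o/, so it voices to [b]. /t/ is a voiceless stop between vowels /e/ and /o/, so it voices to [d]. /p/ is a voiceless stop between vowels /a/ and /e/, so it voices to [b]. /doriupoetodmiape/ → doriuboedodmiabe.
Rule 3 (intervocalic spirantization): /b/ is a stop between vowels /u/ and /o/, so it spirantizes to the fricative [v]. /d/ is a stop between vowels /e/ and /o/, so it spirantizes to the fricative [z]. /b/ is a stop between vowels /a/ and /e/, so it spirantizes to the fricative [v]. /doriuboedodmiabe/ → doriuvoezodmiave.
Rule 4 (final vowel raising): /e/ is a mid vowel in word-final position, so it raises to [i]. /doriuvoezodmiave/ → doriuvoezodmiavi.

doriuvoezodmiavi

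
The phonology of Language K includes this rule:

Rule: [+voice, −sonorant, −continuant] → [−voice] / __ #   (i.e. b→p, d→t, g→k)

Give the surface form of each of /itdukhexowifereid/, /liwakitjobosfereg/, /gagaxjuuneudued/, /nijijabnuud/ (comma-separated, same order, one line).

/itdukhexowifereid/: /d/ is a voiced stop in word-final position, so it devoices to [t]. → [itdukhexowifereit].
/liwakitjobosfereg/: /g/ is a voiced stop in word-final position, so it devoices to [k]. → [liwakitjobosferek].
/gagaxjuuneudued/: /d/ is a voiced stop in word-final position, so it devoices to [t]. → [gagaxjuuneuduet].
/nijijabnuud/: /d/ is a voiced stop in word-final position, so it devoices to [t]. → [nijijabnuut].

itdukhexowifereit, liwakitjobosferek, gagaxjuuneuduet, nijijabnuut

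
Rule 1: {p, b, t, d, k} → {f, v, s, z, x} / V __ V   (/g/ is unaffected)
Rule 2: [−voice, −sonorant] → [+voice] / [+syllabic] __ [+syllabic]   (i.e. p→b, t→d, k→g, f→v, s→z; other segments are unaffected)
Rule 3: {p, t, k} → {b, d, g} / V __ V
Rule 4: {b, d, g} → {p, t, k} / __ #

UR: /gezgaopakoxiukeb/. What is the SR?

Rule 1 (intervocalic spirantization): /p/ is a stop between vowels /o/ and /a/, so it spirantizes to the fricative [f]. /k/ is a stop between vowels /a/ and /o/, so it spirantizes to the fricative [x]. /k/ is a stop between vowels /u/ and /e/, so it spirantizes to the fricative [x]. /gezgaopakoxiukeb/ → gezgaofaxoxiuxeb.
Rule 2 (intervocalic voicing): /f/ is a voiceless obstruent between vowels /o/ and /a/, so it voices to [v]. /gezgaofaxoxiuxeb/ → gezgaovaxoxiuxeb.
Rule 3 (intervocalic voicing): no segment meets the environment; /gezgaovaxoxiuxeb/ is unchanged.
Rule 4 (final devoicing): /b/ is a voiced stop in word-final position, so it devoices to [p]. /gezgaovaxoxiuxeb/ → gezgaovaxoxiuxep.

gezgaovaxoxiuxep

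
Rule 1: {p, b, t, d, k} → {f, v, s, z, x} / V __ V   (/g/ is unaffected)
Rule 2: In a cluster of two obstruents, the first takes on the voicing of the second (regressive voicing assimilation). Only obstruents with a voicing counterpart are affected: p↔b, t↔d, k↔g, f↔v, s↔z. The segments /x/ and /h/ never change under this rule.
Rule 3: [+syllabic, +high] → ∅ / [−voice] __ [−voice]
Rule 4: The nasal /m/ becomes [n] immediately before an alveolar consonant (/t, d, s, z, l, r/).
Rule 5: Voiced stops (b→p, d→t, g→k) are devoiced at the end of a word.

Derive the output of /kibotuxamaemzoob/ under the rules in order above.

kivosxamaenzoop

Rule 1 (intervocalic spirantization): /b/ is a stop between vowels /i/ and /o/, so it spirantizes to the fricative [v]. /t/ is a stop between vowels /o/ and /u/, so it spirantizes to the fricative [s]. /kibotuxamaemzoob/ → kivosuxamaemzoob.
Rule 2 (regressive voicing assimilation): no segment meets the environment; /kivosuxamaemzoob/ is unchanged.
Rule 3 (high vowel syncope): /u/ is a high vowel flanked by voiceless consonants /s/ and /x/, so it deletes. /kivosuxamaemzoob/ → kivosxamaemzoob.
Rule 4 (nasal place assimilation): /m/ precedes the alveolar consonant /z/, so it assimilates in place to [n]. /kivosxamaemzoob/ → kivosxamaenzoob.
Rule 5 (final devoicing): /b/ is a voiced stop in word-final position, so it devoices to [p]. /kivosxamaenzoob/ → kivosxamaenzoop.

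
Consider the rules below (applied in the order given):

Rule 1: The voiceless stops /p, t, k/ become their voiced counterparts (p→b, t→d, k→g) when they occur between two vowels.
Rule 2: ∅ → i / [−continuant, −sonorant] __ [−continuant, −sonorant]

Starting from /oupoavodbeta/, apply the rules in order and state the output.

ouboavodibeda

Rule 1 (intervocalic voicing): /p/ is a voiceless stop between vowels /u/ and /o/, so it voices to [b]. /t/ is a voiceless stop between vowels /e/ and /a/, so it voices to [d]. /oupoavodbeta/ → ouboavodbeda.
Rule 2 (stop-cluster i-epenthesis): /d/ and /b/ form a stop–stop cluster, so [i] is inserted between them. /ouboavodbeda/ → ouboavodibeda.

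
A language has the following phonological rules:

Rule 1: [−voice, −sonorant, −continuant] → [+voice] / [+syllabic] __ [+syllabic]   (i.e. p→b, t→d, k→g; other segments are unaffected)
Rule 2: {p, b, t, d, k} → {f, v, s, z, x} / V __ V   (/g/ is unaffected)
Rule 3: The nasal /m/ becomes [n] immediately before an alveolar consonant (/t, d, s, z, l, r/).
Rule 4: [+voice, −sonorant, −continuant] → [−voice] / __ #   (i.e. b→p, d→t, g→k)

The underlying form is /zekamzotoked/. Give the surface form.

zeganzozoget

Rule 1 (intervocalic voicing): /k/ is a voiceless stop between vowels /e/ and /a/, so it voices to [g]. /t/ is a voiceless stop between vowels /o/ and /o/, so it voices to [d]. /k/ is a voiceless stop between vowels /o/ and /e/, so it voices to [g]. /zekamzotoked/ → zegamzodoged.
Rule 2 (intervocalic spirantization): /d/ is a stop between vowels /o/ and /o/, so it spirantizes to the fricative [z]. /zegamzodoged/ → zegamzozoged.
Rule 3 (nasal place assimilation): /m/ precedes the alveolar consonant /z/, so it assimilates in place to [n]. /zegamzozoged/ → zeganzozoged.
Rule 4 (final devoicing): /d/ is a voiced stop in word-final position, so it devoices to [t]. /zeganzozoged/ → zeganzozoget.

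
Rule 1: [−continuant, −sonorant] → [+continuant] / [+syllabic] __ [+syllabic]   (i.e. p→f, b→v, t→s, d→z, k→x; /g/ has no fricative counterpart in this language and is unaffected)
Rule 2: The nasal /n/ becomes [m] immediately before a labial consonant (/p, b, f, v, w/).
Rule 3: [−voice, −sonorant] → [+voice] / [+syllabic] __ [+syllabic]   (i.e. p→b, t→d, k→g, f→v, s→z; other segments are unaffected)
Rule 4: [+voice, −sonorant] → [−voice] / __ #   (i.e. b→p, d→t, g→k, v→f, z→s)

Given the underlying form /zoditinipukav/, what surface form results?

Rule 1 (intervocalic spirantization): /d/ is a stop between vowels /o/ and /i/, so it spirantizes to the fricative [z]. /t/ is a stop between vowels /i/ and /i/, so it spirantizes to the fricative [s]. /p/ is a stop between vowels /i/ and /u/, so it spirantizes to the fricative [f]. /k/ is a stop between vowels /u/ and /a/, so it spirantizes to the fricative [x]. /zoditinipukav/ → zozisinifuxav.
Rule 2 (nasal place assimilation): no segment meets the environment; /zozisinifuxav/ is unchanged.
Rule 3 (intervocalic voicing): /s/ is a voiceless obstruent between vowels /i/ and /i/, so it voices to [z]. /f/ is a voiceless obstruent between vowels /i/ and /u/, so it voices to [v]. /zozisinifuxav/ → zozizinivuxav.
Rule 4 (final devoicing): /v/ is a voiced obstruent in word-final position, so it devoices to [f]. /zozizinivuxav/ → zozizinivuxaf.

zozizinivuxaf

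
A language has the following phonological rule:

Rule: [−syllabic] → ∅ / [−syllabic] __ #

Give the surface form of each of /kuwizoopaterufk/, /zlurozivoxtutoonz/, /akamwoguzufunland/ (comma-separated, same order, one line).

kuwizoopateruf, zlurozivoxtutoon, akamwoguzufunlan

/kuwizoopaterufk/: /k/ is the second consonant of a word-final cluster /fk/, so it deletes. → [kuwizoopateruf].
/zlurozivoxtutoonz/: /z/ is the second consonant of a word-final cluster /nz/, so it deletes. → [zlurozivoxtutoon].
/akamwoguzufunland/: /d/ is the second consonant of a word-final cluster /nd/, so it deletes. → [akamwoguzufunlan].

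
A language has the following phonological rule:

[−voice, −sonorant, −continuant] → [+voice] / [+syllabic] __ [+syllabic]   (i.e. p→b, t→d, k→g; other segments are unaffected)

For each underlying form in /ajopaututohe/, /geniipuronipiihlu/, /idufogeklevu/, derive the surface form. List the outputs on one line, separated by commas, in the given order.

/ajopaututohe/: /p/ is a voiceless stop between vowels /o/ and /a/, so it voices to [b]. /t/ is a voiceless stop between vowels /u/ and /u/, so it voices to [d]. /t/ is a voiceless stop between vowels /u/ and /o/, so it voices to [d]. → [ajobaududohe].
/geniipuronipiihlu/: /p/ is a voiceless stop between vowels /i/ and /u/, so it voices to [b]. /p/ is a voiceless stop between vowels /i/ and /i/, so it voices to [b]. → [geniiburonibiihlu].
/idufogeklevu/: the rule's environment is not met; surfaces unchanged as [idufogeklevu].

ajobaududohe, geniiburonibiihlu, idufogeklevu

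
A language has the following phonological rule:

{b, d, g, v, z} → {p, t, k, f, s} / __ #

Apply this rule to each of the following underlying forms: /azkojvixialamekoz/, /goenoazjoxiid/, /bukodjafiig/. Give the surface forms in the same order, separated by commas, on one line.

azkojvixialamekos, goenoazjoxiit, bukodjafiik

/azkojvixialamekoz/: /z/ is a voiced obstruent in word-final position, so it devoices to [s]. → [azkojvixialamekos].
/goenoazjoxiid/: /d/ is a voiced obstruent in word-final position, so it devoices to [t]. → [goenoazjoxiit].
/bukodjafiig/: /g/ is a voiced obstruent in word-final position, so it devoices to [k]. → [bukodjafiik].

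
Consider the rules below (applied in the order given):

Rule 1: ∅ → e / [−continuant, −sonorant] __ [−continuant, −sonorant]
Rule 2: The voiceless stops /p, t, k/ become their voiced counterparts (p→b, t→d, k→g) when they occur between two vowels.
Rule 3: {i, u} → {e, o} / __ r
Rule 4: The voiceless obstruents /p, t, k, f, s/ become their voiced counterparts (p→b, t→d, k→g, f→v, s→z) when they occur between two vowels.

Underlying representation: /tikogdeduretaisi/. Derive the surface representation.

Rule 1 (stop-cluster e-epenthesis): /g/ and /d/ form a stop–stop cluster, so [e] is inserted between them. /tikogdeduretaisi/ → tikogededuretaisi.
Rule 2 (intervocalic voicing): /k/ is a voiceless stop between vowels /i/ and /o/, so it voices to [g]. /t/ is a voiceless stop between vowels /e/ and /a/, so it voices to [d]. /tikogededuretaisi/ → tigogededuredaisi.
Rule 3 (pre-rhotic lowering): /u/ is a high vowel immediately before /r/, so it lowers to [o]. /tigogededuredaisi/ → tigogededoredaisi.
Rule 4 (intervocalic voicing): /s/ is a voiceless obstruent between vowels /i/ and /i/, so it voices to [z]. /tigogededoredaisi/ → tigogededoredaizi.

tigogededoredaizi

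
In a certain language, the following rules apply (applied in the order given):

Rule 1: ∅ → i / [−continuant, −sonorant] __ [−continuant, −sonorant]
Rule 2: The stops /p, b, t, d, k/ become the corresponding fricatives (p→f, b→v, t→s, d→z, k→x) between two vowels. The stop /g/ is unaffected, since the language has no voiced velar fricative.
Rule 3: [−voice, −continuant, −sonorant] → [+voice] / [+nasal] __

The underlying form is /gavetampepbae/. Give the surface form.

Rule 1 (stop-cluster i-epenthesis): /p/ and /b/ form a stop–stop cluster, so [i] is inserted between them. /gavetampepbae/ → gavetampepibae.
Rule 2 (intervocalic spirantization): /t/ is a stop between vowels /e/ and /a/, so it spirantizes to the fricative [s]. /p/ is a stop between vowels /e/ and /i/, so it spirantizes to the fricative [f]. /b/ is a stop between vowels /i/ and /a/, so it spirantizes to the fricative [v]. /gavetampepibae/ → gavesampefivae.
Rule 3 (post-nasal voicing): /p/ is a voiceless stop immediately after the nasal /m/, so it voices to [b]. /gavesampefivae/ → gavesambefivae.

gavesambefivae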